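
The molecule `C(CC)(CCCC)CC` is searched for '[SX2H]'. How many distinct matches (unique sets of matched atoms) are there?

0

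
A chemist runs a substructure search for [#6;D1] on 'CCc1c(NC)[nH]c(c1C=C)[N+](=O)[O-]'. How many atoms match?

3

The query [#6;D1] means: carbon bonded to exactly one heavy atom.
Check the 14 heavy atoms by environment: 1× n (aromatic, D2) → no; 4× c (aromatic, D3) → no; 1× N (D2) → no; 3× C (D1) → match; 1× N (charge +1, D3) → no; 1× O (charge -1, D1) → no; 1× O (D1) → no; 2× C (D2) → no.
That gives 3 matching atoms.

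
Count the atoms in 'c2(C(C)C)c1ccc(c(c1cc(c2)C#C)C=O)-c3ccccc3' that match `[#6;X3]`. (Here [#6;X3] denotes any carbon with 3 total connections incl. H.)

17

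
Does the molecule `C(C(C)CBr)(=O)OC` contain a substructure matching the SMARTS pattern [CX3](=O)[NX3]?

No

The pattern [CX3](=O)[NX3] describes a carbonyl carbon bonded to a trivalent nitrogen — an amide.
The closest candidate here is a methyl-ester group (-C(=O)OCH3), but the carbonyl is bonded to O, not to an NX3 nitrogen. No other fragment satisfies the full query, so there is no match.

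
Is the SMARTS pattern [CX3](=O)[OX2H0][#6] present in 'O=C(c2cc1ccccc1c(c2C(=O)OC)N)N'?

Yes

The pattern [CX3](=O)[OX2H0][#6] describes a carbonyl carbon bonded to an oxygen that is itself bonded to carbon (no H on that O) — an ester.
The molecule carries a methyl-ester group (-C(=O)OCH3), whose atoms satisfy every constraint of the query, so the pattern matches.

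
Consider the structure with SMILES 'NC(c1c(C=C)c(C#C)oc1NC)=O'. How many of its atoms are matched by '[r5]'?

5

The query [r5] means: r5 matches atoms in a five-membered ring.
Check the 14 heavy atoms by environment: 1× o (aromatic, in 5-ring) → match; 4× c (aromatic, in 5-ring) → match; 6× C (acyclic) → no; 1× O (acyclic) → no; 2× N (acyclic) → no.
Summing the matching environments: 1 + 4 = 5 matching atoms.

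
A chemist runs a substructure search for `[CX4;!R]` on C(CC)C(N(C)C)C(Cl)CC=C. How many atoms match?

8

Check the 12 heavy atoms by environment: 8× C (X4, acyclic) → match; 1× Cl (X1, acyclic) → no; 1× N (X3, acyclic) → no; 2× C (X3, acyclic) → no.
That gives 8 matching atoms.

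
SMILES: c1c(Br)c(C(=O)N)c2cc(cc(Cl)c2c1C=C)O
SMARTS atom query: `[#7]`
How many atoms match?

1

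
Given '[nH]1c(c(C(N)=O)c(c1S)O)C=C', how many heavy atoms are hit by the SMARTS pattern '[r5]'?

Check the 12 heavy atoms by environment: 1× n (aromatic, in 5-ring) → match; 4× c (aromatic, in 5-ring) → match; 3× C (acyclic) → no; 2× O (acyclic) → no; 1× N (acyclic) → no; 1× S (acyclic) → no.
Summing the matching environments: 1 + 4 = 5 matching atoms.

5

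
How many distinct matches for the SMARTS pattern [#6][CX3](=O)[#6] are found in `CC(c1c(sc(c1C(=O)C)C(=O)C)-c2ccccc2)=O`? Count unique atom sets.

3

[#6][CX3](=O)[#6] is the SMARTS for a ketone: a carbonyl carbon (no H) flanked by two carbons.
The molecule carries 3 separate instances of an acetyl/ketone group (-C(=O)CH3) meeting every constraint; each maps to a distinct set of atoms, giving 3 matches.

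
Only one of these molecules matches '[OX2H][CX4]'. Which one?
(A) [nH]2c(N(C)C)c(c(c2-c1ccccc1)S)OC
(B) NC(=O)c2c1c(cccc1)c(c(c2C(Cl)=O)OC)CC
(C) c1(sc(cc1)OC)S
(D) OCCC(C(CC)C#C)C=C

[OX2H][CX4] describes a hydroxyl oxygen bound to an sp3 (X4) carbon (an aliphatic alcohol).
(A) has a methoxy ether (-OCH3) but the oxygen has H0 (ether), not H1.
(B) has a methoxy ether (-OCH3) but the oxygen has H0 (ether), not H1.
(C) has a methoxy ether (-OCH3) but the oxygen has H0 (ether), not H1.
(D) contains a hydroxyl group (-OH), which satisfies every atom and bond constraint.
So the answer is (D).

D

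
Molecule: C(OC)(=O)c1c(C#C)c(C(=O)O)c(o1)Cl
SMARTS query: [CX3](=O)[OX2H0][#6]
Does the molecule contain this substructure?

The pattern [CX3](=O)[OX2H0][#6] describes a carbonyl carbon bonded to an oxygen that is itself bonded to carbon (no H on that O) — an ester.
The molecule carries a methyl-ester group (-C(=O)OCH3), whose atoms satisfy every constraint of the query, so the pattern matches.

Yes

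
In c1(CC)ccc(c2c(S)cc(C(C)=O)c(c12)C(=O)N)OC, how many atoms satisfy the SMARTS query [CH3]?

The query [CH3] means: aliphatic carbon with exactly three hydrogens.
Check the 21 heavy atoms by environment: 7× c (aromatic, H0) → no; 3× c (aromatic, H1) → no; 2× C (H0) → no; 3× O (H0) → no; 3× C (H3) → match; 1× S (H1) → no; 1× C (H2) → no; 1× N (H2) → no.
That gives 3 matching atoms.

3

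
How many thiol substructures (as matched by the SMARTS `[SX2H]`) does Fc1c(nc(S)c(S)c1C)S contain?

[SX2H] is the SMARTS for a thiol: an aliphatic sulfur with two connections, one being H.
The molecule carries 3 separate instances of a thiol (-SH) meeting every constraint; each maps to a distinct set of atoms, giving 3 matches.

3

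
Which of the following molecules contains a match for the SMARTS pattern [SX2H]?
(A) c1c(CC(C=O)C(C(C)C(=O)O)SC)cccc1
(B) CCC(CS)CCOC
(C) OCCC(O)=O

B

[SX2H] describes an aliphatic sulfur with two connections, one being H (a thiol).
(A) has a methylthio ether (-SCH3) but the sulfur has H0 (bonded to two carbons), not H1.
(B) contains a thiol (-SH), which satisfies every atom and bond constraint.
(C) has a hydroxyl group (-OH) but it is an -OH, not an -SH.
So the answer is (B).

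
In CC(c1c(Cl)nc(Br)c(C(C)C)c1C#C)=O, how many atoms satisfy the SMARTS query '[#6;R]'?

5

The query [#6;R] means: carbon that is part of a ring.
Check the 16 heavy atoms by environment: 1× n (aromatic, in 6-ring) → no; 5× c (aromatic, in 6-ring) → match; 1× Br (acyclic) → no; 7× C (acyclic) → no; 1× O (acyclic) → no; 1× Cl (acyclic) → no.
That gives 5 matching atoms.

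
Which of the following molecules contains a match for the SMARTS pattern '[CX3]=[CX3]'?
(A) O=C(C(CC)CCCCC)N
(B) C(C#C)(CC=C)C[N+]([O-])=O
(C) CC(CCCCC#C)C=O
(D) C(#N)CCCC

[CX3]=[CX3] describes a non-aromatic C=C double bond between two sp2 carbons (an alkene).
(A) has an ethyl group (-CH2CH3) but its C-C bond is a single bond between CX4 carbons, not CX3=CX3.
(B) contains a vinyl group (-CH=CH2), which satisfies every atom and bond constraint.
(C) has an ethynyl group (-C#CH) but the C-C bond is a triple bond, not a double bond.
(D) has an ethyl group (-CH2CH3) but its C-C bond is a single bond between CX4 carbons, not CX3=CX3.
So the answer is (B).

B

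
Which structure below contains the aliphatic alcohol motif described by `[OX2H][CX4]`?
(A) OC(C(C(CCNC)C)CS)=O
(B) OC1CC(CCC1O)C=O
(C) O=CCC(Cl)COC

[OX2H][CX4] describes a hydroxyl oxygen bound to an sp3 (X4) carbon (an aliphatic alcohol).
(A) has a carboxylic acid group (-C(=O)OH) but the -OH is on a CX3 carbonyl carbon, not a CX4 carbon.
(B) contains a hydroxyl group (-OH), which satisfies every atom and bond constraint.
(C) has a methoxy ether (-OCH3) but the oxygen has H0 (ether), not H1.
So the answer is (B).

B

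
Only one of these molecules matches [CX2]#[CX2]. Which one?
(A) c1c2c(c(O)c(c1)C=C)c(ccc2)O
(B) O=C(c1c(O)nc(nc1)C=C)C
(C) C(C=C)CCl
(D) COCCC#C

D

[CX2]#[CX2] describes a carbon-carbon triple bond (an alkyne).
(A) has a vinyl group (-CH=CH2) but the C=C is a double bond; both carbons are CX3, not CX2.
(B) has a vinyl group (-CH=CH2) but the C=C is a double bond; both carbons are CX3, not CX2.
(C) has a vinyl group (-CH=CH2) but the C=C is a double bond; both carbons are CX3, not CX2.
(D) contains an ethynyl group (-C#CH), which satisfies every atom and bond constraint.
So the answer is (D).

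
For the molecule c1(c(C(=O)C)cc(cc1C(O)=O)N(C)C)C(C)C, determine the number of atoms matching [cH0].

The query [cH0] means: aromatic carbon with no attached hydrogen (substituted or ring-fusion).
Check the 18 heavy atoms by environment: 2× c (aromatic, H1) → no; 4× c (aromatic, H0) → match; 1× N (H0) → no; 5× C (H3) → no; 2× C (H0) → no; 2× O (H0) → no; 1× C (H1) → no; 1× O (H1) → no.
That gives 4 matching atoms.

4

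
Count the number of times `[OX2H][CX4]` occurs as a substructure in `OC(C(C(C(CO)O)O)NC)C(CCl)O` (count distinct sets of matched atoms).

[OX2H][CX4] is the SMARTS for an aliphatic alcohol: a hydroxyl oxygen bound to an sp3 (X4) carbon.
The molecule carries 5 separate instances of a hydroxyl group (-OH) meeting every constraint; each maps to a distinct set of atoms, giving 5 matches.

5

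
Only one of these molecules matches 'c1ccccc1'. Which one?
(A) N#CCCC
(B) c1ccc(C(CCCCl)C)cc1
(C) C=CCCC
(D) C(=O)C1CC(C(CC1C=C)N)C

B

c1ccccc1 describes six aromatic carbons in a ring (a benzene ring).
(A) has a methyl group (-CH3) but no six-membered all-carbon aromatic ring is present.
(B) contains a phenyl ring, which satisfies every atom and bond constraint.
(C) has a methyl group (-CH3) but no six-membered all-carbon aromatic ring is present.
(D) has a methyl group (-CH3) but no six-membered all-carbon aromatic ring is present.
So the answer is (B).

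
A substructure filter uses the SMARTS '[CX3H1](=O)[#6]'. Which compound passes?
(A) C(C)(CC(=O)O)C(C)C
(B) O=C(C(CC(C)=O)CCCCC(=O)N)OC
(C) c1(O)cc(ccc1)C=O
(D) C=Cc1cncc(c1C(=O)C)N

C

[CX3H1](=O)[#6] describes an sp2 carbon with one H, double-bonded to O and single-bonded to carbon (an aldehyde).
(A) has a carboxylic acid group (-C(=O)OH) but the carbonyl carbon has H0 and is bonded to O, not H1.
(B) has an acetyl/ketone group (-C(=O)CH3) but the carbonyl carbon has H0 (two carbon neighbours), not H1.
(C) contains an aldehyde (-CHO), which satisfies every atom and bond constraint.
(D) has an acetyl/ketone group (-C(=O)CH3) but the carbonyl carbon has H0 (two carbon neighbours), not H1.
So the answer is (C).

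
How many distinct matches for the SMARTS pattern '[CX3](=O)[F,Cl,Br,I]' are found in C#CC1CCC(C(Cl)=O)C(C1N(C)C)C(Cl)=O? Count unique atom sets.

[CX3](=O)[F,Cl,Br,I] is the SMARTS for an acyl halide: a carbonyl carbon bonded to a halogen.
The molecule carries 2 separate instances of an acyl chloride (-C(=O)Cl) meeting every constraint; each maps to a distinct set of atoms, giving 2 matches.

2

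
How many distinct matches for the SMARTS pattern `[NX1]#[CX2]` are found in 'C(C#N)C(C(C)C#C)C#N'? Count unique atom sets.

[NX1]#[CX2] is the SMARTS for a nitrile: a nitrogen triple-bonded to a two-connected carbon.
The molecule carries 2 separate instances of a nitrile (-C#N) meeting every constraint; each maps to a distinct set of atoms, giving 2 matches.

2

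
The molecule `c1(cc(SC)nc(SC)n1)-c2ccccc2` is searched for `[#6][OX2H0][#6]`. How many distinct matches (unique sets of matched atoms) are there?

[#6][OX2H0][#6] is the SMARTS for an ether: an aliphatic oxygen bridging two carbons with no H on the oxygen.
No fragment in the molecule satisfies every constraint, giving 0 matches.

0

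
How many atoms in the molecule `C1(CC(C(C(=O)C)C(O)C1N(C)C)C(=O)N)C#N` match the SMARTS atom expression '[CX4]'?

Check the 18 heavy atoms by environment: 9× C (X4) → match; 2× C (X3) → no; 2× O (X1) → no; 1× O (X2) → no; 1× C (X2) → no; 1× N (X1) → no; 2× N (X3) → no.
That gives 9 matching atoms.

9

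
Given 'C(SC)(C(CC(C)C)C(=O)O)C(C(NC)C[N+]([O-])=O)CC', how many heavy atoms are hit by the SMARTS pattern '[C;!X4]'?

Check the 21 heavy atoms by environment: 13× C (X4) → no; 1× N (charge +1, X3) → no; 1× O (charge -1, X1) → no; 2× O (X1) → no; 1× C (X3) → match; 1× O (X2) → no; 1× S (X2) → no; 1× N (X3) → no.
That gives 1 matching atom.

1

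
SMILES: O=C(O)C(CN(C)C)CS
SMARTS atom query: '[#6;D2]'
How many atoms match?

2

The query [#6;D2] means: any carbon bonded to exactly two heavy atoms.
Check the 10 heavy atoms by environment: 2× C (D2) → match; 2× C (D3) → no; 1× S (D1) → no; 1× N (D3) → no; 2× C (D1) → no; 2× O (D1) → no.
That gives 2 matching atoms.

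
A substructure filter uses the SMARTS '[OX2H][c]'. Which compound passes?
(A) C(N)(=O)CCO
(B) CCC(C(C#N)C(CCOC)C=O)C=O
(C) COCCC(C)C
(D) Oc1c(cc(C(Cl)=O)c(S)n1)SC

[OX2H][c] describes a hydroxyl oxygen attached to an aromatic carbon (a phenol).
(A) has a hydroxyl group (-OH) but the -OH is on an aliphatic carbon, not an aromatic c.
(B) has a methoxy ether (-OCH3) but the oxygen has H0, not H1.
(C) has a methoxy ether (-OCH3) but the oxygen has H0, not H1.
(D) contains a hydroxyl group (-OH), which satisfies every atom and bond constraint.
So the answer is (D).

D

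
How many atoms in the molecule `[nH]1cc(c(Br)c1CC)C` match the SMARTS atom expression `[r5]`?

The query [r5] means: r5 matches atoms in a five-membered ring.
Check the 9 heavy atoms by environment: 1× n (aromatic, in 5-ring) → match; 4× c (aromatic, in 5-ring) → match; 3× C (acyclic) → no; 1× Br (acyclic) → no.
Summing the matching environments: 1 + 4 = 5 matching atoms.

5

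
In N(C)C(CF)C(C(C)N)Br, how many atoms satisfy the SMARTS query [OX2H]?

The query [OX2H] means: aliphatic oxygen with two connections, one of which is H — an -OH oxygen.
Check the 10 heavy atoms by environment: 1× C (H2, X4) → no; 3× C (H1, X4) → no; 2× C (H3, X4) → no; 1× N (H2, X3) → no; 1× N (H1, X3) → no; 1× F (H0, X1) → no; 1× Br (H0, X1) → no.
No environment satisfies the query, so 0 matching atoms.

0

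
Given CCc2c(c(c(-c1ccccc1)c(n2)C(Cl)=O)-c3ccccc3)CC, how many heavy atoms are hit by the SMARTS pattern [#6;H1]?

10

The query [#6;H1] means: any carbon bearing exactly one hydrogen.
Check the 25 heavy atoms by environment: 1× n (aromatic, H0) → no; 7× c (aromatic, H0) → no; 10× c (aromatic, H1) → match; 1× C (H0) → no; 1× O (H0) → no; 1× Cl (H0) → no; 2× C (H2) → no; 2× C (H3) → no.
That gives 10 matching atoms.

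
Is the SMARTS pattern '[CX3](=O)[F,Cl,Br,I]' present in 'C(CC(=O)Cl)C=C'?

Yes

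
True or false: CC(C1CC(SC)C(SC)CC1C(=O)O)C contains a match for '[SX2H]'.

False

The pattern [SX2H] describes an aliphatic sulfur with two connections, one being H — a thiol.
The closest candidate here is a methylthio ether (-SCH3), but the sulfur has H0 (bonded to two carbons), not H1. No other fragment satisfies the full query, so there is no match.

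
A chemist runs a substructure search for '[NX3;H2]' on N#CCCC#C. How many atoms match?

0

Check the 6 heavy atoms by environment: 2× C (H2, X4) → no; 2× C (H0, X2) → no; 1× N (H0, X1) → no; 1× C (H1, X2) → no.
No environment satisfies the query, so 0 matching atoms.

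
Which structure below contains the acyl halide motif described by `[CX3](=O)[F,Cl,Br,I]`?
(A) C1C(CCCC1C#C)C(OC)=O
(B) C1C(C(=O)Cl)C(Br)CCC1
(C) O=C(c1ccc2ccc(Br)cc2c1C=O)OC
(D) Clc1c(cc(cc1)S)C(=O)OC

[CX3](=O)[F,Cl,Br,I] describes a carbonyl carbon bonded to a halogen (an acyl halide).
(A) has a methyl-ester group (-C(=O)OCH3) but the carbonyl is bonded to -O-C, not to a halogen.
(B) contains an acyl chloride (-C(=O)Cl), which satisfies every atom and bond constraint.
(C) has a methyl-ester group (-C(=O)OCH3) but the carbonyl is bonded to -O-C, not to a halogen.
(D) has a chloro substituent but the Cl is not on a carbonyl carbon.
So the answer is (B).

B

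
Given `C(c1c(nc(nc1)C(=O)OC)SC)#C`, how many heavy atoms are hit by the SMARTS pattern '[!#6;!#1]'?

The query [!#6;!#1] means: not carbon and not hydrogen — any heteroatom.
Check the 14 heavy atoms by environment: 2× n (aromatic) → match; 4× c (aromatic) → no; 1× S → match; 5× C → no; 2× O → match.
Summing the matching environments: 2 + 1 + 2 = 5 matching atoms.

5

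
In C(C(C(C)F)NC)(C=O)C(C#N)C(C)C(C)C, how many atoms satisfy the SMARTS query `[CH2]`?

0

The query [CH2] means: aliphatic carbon with exactly two hydrogens.
Check the 17 heavy atoms by environment: 5× C (H3) → no; 7× C (H1) → no; 1× O (H0) → no; 1× N (H1) → no; 1× C (H0) → no; 1× N (H0) → no; 1× F (H0) → no.
No environment satisfies the query, so 0 matching atoms.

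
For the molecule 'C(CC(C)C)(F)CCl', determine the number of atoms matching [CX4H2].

2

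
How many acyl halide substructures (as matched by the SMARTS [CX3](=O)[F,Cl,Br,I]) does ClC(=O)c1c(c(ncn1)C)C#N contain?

[CX3](=O)[F,Cl,Br,I] is the SMARTS for an acyl halide: a carbonyl carbon bonded to a halogen.
Exactly one fragment in the molecule meets all constraints, giving 1 match.

1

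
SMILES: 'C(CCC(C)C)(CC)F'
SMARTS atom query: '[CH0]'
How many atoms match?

0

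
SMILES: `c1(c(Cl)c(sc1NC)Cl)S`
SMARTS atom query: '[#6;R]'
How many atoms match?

4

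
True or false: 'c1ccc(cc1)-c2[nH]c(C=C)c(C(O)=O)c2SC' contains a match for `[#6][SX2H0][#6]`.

True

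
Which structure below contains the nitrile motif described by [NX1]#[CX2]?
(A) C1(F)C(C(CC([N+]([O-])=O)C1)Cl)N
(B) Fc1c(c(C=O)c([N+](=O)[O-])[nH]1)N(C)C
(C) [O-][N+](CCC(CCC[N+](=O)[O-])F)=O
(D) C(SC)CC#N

D

[NX1]#[CX2] describes a nitrogen triple-bonded to a two-connected carbon (a nitrile).
(A) has a primary amino group (-NH2) but the nitrogen is NX3 (three connections), not NX1 triple-bonded.
(B) has a nitro group (-[N+](=O)[O-]) but there is no C#N triple bond.
(C) has a nitro group (-[N+](=O)[O-]) but there is no C#N triple bond.
(D) contains a nitrile (-C#N), which satisfies every atom and bond constraint.
So the answer is (D).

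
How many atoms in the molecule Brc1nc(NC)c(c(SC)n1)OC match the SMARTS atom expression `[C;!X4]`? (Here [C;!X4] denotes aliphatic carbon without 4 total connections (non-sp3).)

The query [C;!X4] means: aliphatic carbon that does not have four total connections.
Check the 13 heavy atoms by environment: 2× n (aromatic, X2) → no; 4× c (aromatic, X3) → no; 1× S (X2) → no; 3× C (X4) → no; 1× Br (X1) → no; 1× N (X3) → no; 1× O (X2) → no.
No environment satisfies the query, so 0 matching atoms.

0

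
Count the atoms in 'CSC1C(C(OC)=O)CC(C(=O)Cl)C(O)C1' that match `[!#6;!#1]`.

6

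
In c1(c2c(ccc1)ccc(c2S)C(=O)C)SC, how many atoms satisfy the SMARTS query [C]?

3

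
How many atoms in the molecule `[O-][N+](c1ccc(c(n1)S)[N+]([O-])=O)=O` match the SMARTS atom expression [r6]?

6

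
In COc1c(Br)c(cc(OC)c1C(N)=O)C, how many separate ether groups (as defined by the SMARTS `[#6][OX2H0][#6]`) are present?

[#6][OX2H0][#6] is the SMARTS for an ether: an aliphatic oxygen bridging two carbons with no H on the oxygen.
The molecule carries 2 separate instances of a methoxy ether (-OCH3) meeting every constraint; each maps to a distinct set of atoms, giving 2 matches.

2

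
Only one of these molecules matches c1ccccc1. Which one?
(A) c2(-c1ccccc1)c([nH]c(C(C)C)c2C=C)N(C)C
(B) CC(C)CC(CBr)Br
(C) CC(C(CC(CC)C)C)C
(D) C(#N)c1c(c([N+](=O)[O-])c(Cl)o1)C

A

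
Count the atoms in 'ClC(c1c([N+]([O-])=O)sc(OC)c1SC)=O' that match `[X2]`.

3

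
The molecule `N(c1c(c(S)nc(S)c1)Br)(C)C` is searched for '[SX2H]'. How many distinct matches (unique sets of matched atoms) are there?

2

[SX2H] is the SMARTS for a thiol: an aliphatic sulfur with two connections, one being H.
The molecule carries 2 separate instances of a thiol (-SH) meeting every constraint; each maps to a distinct set of atoms, giving 2 matches.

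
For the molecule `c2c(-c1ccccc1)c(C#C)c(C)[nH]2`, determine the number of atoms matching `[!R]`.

3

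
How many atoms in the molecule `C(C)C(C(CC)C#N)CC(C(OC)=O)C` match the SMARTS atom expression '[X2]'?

2

The query [X2] means: any atom with exactly two total connections (bonds + H).
Check the 15 heavy atoms by environment: 10× C (X4) → no; 1× C (X2) → match; 1× N (X1) → no; 1× C (X3) → no; 1× O (X1) → no; 1× O (X2) → match.
Summing the matching environments: 1 + 1 = 2 matching atoms.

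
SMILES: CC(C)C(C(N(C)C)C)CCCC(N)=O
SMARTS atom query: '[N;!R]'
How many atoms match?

2

The query [N;!R] means: aliphatic nitrogen not in a ring.
Check the 15 heavy atoms by environment: 12× C (acyclic) → no; 1× O (acyclic) → no; 2× N (acyclic) → match.
That gives 2 matching atoms.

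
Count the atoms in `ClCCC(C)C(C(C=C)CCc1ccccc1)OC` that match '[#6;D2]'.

10

Check the 19 heavy atoms by environment: 5× C (D2) → match; 3× C (D3) → no; 3× C (D1) → no; 1× c (aromatic, D3) → no; 5× c (aromatic, D2) → match; 1× O (D2) → no; 1× Cl (D1) → no.
Summing the matching environments: 5 + 5 = 10 matching atoms.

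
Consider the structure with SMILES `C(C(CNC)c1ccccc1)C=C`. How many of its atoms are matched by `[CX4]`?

Check the 13 heavy atoms by environment: 4× C (X4) → match; 2× C (X3) → no; 1× N (X3) → no; 6× c (aromatic, X3) → no.
That gives 4 matching atoms.

4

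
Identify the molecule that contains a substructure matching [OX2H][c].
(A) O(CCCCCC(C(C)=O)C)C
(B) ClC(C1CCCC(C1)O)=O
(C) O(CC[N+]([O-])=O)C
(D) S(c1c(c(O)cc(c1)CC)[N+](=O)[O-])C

[OX2H][c] describes a hydroxyl oxygen attached to an aromatic carbon (a phenol).
(A) has a methoxy ether (-OCH3) but the oxygen has H0, not H1.
(B) has a hydroxyl group (-OH) but the -OH is on an aliphatic carbon, not an aromatic c.
(C) has a methoxy ether (-OCH3) but the oxygen has H0, not H1.
(D) contains a hydroxyl group (-OH), which satisfies every atom and bond constraint.
So the answer is (D).

D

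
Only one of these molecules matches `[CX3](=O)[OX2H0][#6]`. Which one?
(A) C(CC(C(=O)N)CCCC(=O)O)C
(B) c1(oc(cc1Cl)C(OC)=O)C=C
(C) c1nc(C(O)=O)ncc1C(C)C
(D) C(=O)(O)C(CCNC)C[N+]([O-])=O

B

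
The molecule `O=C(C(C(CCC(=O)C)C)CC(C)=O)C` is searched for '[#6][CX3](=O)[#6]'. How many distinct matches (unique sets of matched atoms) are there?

[#6][CX3](=O)[#6] is the SMARTS for a ketone: a carbonyl carbon (no H) flanked by two carbons.
The molecule carries 3 separate instances of an acetyl/ketone group (-C(=O)CH3) meeting every constraint; each maps to a distinct set of atoms, giving 3 matches.

3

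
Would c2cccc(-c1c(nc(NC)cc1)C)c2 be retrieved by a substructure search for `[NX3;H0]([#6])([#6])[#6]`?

No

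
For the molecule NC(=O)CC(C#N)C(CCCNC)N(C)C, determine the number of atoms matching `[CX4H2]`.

4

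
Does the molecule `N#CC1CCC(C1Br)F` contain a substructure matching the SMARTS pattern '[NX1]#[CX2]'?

The pattern [NX1]#[CX2] describes a nitrogen triple-bonded to a two-connected carbon — a nitrile.
The molecule carries a nitrile (-C#N), whose atoms satisfy every constraint of the query, so the pattern matches.

Yes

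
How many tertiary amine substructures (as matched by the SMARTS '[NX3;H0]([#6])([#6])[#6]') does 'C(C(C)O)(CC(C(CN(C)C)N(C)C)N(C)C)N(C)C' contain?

4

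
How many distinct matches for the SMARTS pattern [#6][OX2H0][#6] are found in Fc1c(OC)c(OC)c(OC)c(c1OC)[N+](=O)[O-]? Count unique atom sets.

[#6][OX2H0][#6] is the SMARTS for an ether: an aliphatic oxygen bridging two carbons with no H on the oxygen.
The molecule carries 4 separate instances of a methoxy ether (-OCH3) meeting every constraint; each maps to a distinct set of atoms, giving 4 matches.

4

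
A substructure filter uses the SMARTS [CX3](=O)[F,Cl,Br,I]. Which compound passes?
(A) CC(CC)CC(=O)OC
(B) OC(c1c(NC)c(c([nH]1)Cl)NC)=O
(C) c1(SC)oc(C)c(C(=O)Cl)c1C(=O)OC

C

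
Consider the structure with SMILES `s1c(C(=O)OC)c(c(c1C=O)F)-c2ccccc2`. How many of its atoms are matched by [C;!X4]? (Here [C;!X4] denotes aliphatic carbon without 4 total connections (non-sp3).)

Check the 18 heavy atoms by environment: 1× s (aromatic, X2) → no; 10× c (aromatic, X3) → no; 2× C (X3) → match; 2× O (X1) → no; 1× F (X1) → no; 1× O (X2) → no; 1× C (X4) → no.
That gives 2 matching atoms.

2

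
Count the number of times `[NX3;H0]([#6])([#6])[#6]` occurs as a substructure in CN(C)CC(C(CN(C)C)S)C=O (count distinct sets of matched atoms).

2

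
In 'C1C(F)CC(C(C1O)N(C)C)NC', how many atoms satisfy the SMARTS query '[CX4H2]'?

The query [CX4H2] means: sp3 carbon (X4) with exactly two hydrogens.
Check the 13 heavy atoms by environment: 2× C (H2, X4) → match; 4× C (H1, X4) → no; 1× N (H1, X3) → no; 3× C (H3, X4) → no; 1× F (H0, X1) → no; 1× N (H0, X3) → no; 1× O (H1, X2) → no.
That gives 2 matching atoms.

2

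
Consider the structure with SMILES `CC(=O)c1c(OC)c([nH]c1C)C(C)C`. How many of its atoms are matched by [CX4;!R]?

The query [CX4;!R] means: aliphatic carbon with four total connections, not in a ring.
Check the 14 heavy atoms by environment: 1× n (aromatic, X3, in 5-ring) → no; 4× c (aromatic, X3, in 5-ring) → no; 6× C (X4, acyclic) → match; 1× O (X2, acyclic) → no; 1× C (X3, acyclic) → no; 1× O (X1, acyclic) → no.
That gives 6 matching atoms.

6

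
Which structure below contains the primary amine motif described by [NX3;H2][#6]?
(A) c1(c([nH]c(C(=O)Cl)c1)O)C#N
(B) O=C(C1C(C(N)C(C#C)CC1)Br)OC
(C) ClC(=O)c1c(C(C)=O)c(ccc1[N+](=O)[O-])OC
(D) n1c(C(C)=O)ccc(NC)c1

[NX3;H2][#6] describes a trivalent nitrogen with two H attached to carbon (a primary amine).
(A) has a nitrile (-C#N) but the nitrogen is NX1 (triple-bonded), not NX3 with two H.
(B) contains a primary amino group (-NH2), which satisfies every atom and bond constraint.
(C) has a nitro group (-[N+](=O)[O-]) but the nitrogen is [N+] with no H, not NX3H2.
(D) has an N-methylamino group (-NHCH3) but the nitrogen bears two carbons and only one H (H1), not H2.
So the answer is (B).

B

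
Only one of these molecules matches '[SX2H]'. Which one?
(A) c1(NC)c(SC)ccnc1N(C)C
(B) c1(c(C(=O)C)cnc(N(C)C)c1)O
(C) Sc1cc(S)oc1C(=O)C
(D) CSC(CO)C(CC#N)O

C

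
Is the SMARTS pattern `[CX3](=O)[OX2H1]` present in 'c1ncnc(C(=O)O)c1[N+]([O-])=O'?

Yes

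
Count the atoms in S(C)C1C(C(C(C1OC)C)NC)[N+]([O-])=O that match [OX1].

2

The query [OX1] means: aliphatic oxygen with one total connection — typically a carbonyl =O or an oxide.
Check the 15 heavy atoms by environment: 9× C (X4) → no; 1× S (X2) → no; 1× O (X2) → no; 1× N (X3) → no; 1× N (charge +1, X3) → no; 1× O (charge -1, X1) → match; 1× O (X1) → match.
Summing the matching environments: 1 + 1 = 2 matching atoms.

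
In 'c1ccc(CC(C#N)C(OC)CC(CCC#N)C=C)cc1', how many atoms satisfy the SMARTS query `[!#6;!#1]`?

The query [!#6;!#1] means: not carbon and not hydrogen — any heteroatom.
Check the 21 heavy atoms by environment: 12× C → no; 6× c (aromatic) → no; 2× N → match; 1× O → match.
Summing the matching environments: 2 + 1 = 3 matching atoms.

3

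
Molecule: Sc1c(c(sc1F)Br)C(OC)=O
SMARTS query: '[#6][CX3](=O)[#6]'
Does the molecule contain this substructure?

The pattern [#6][CX3](=O)[#6] describes a carbonyl carbon (no H) flanked by two carbons — a ketone.
The closest candidate here is a methyl-ester group (-C(=O)OCH3), but one neighbour of the carbonyl carbon is O, not C. No other fragment satisfies the full query, so there is no match.

No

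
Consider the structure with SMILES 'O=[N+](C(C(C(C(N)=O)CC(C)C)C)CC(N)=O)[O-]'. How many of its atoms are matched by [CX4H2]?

Check the 18 heavy atoms by environment: 2× C (H2, X4) → match; 4× C (H1, X4) → no; 3× C (H3, X4) → no; 2× C (H0, X3) → no; 3× O (H0, X1) → no; 2× N (H2, X3) → no; 1× N (charge +1, H0, X3) → no; 1× O (charge -1, H0, X1) → no.
That gives 2 matching atoms.

2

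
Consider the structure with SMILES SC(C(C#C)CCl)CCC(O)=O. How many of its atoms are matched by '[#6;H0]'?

2

The query [#6;H0] means: any carbon with no attached hydrogen.
Check the 12 heavy atoms by environment: 3× C (H2) → no; 3× C (H1) → no; 1× S (H1) → no; 1× Cl (H0) → no; 2× C (H0) → match; 1× O (H0) → no; 1× O (H1) → no.
That gives 2 matching atoms.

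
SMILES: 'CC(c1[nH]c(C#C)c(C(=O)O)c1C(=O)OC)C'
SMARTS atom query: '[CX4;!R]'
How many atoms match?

The query [CX4;!R] means: aliphatic carbon with four total connections, not in a ring.
Check the 17 heavy atoms by environment: 1× n (aromatic, X3, in 5-ring) → no; 4× c (aromatic, X3, in 5-ring) → no; 4× C (X4, acyclic) → match; 2× C (X2, acyclic) → no; 2× C (X3, acyclic) → no; 2× O (X1, acyclic) → no; 2× O (X2, acyclic) → no.
That gives 4 matching atoms.

4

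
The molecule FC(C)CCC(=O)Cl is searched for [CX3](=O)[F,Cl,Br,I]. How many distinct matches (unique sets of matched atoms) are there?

[CX3](=O)[F,Cl,Br,I] is the SMARTS for an acyl halide: a carbonyl carbon bonded to a halogen.
Exactly one fragment in the molecule meets all constraints, giving 1 match.

1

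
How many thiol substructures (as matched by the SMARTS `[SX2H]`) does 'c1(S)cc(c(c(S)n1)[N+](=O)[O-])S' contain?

3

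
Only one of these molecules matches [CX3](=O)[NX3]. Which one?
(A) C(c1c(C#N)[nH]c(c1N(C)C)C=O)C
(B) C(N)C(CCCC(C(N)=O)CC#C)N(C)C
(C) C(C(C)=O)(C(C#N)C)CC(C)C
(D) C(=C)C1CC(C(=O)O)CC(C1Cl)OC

[CX3](=O)[NX3] describes a carbonyl carbon bonded to a trivalent nitrogen (an amide).
(A) has a nitrile (-C#N) but the nitrile N is NX1 (triple-bonded), not NX3.
(B) contains a primary amide (-C(=O)NH2), which satisfies every atom and bond constraint.
(C) has a nitrile (-C#N) but the nitrile N is NX1 (triple-bonded), not NX3.
(D) has a carboxylic acid group (-C(=O)OH) but the carbonyl is bonded to O, not to an NX3 nitrogen.
So the answer is (B).

B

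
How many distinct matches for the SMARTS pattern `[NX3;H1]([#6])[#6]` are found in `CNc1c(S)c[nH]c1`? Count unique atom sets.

1

[NX3;H1]([#6])[#6] is the SMARTS for a secondary amine: a trivalent nitrogen with one H, bonded to two carbons.
Exactly one fragment in the molecule meets all constraints, giving 1 match.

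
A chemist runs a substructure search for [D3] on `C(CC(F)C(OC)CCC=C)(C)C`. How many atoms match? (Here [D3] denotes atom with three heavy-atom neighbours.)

3

Check the 13 heavy atoms by environment: 4× C (D2) → no; 3× C (D3) → match; 4× C (D1) → no; 1× F (D1) → no; 1× O (D2) → no.
That gives 3 matching atoms.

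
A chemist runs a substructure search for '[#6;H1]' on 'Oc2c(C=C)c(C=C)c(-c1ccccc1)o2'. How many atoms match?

7

Check the 16 heavy atoms by environment: 1× o (aromatic, H0) → no; 5× c (aromatic, H0) → no; 1× O (H1) → no; 5× c (aromatic, H1) → match; 2× C (H1) → match; 2× C (H2) → no.
Summing the matching environments: 5 + 2 = 7 matching atoms.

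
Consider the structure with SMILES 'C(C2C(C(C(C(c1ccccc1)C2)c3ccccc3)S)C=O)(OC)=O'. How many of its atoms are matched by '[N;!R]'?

0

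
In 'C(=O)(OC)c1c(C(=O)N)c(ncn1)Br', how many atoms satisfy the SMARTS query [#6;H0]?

5

Check the 14 heavy atoms by environment: 2× n (aromatic, H0) → no; 1× c (aromatic, H1) → no; 3× c (aromatic, H0) → match; 2× C (H0) → match; 3× O (H0) → no; 1× C (H3) → no; 1× Br (H0) → no; 1× N (H2) → no.
Summing the matching environments: 3 + 2 = 5 matching atoms.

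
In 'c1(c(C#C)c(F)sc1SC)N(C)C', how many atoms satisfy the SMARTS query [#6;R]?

4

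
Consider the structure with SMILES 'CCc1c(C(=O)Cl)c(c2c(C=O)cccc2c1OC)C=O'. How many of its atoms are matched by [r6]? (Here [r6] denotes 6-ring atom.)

10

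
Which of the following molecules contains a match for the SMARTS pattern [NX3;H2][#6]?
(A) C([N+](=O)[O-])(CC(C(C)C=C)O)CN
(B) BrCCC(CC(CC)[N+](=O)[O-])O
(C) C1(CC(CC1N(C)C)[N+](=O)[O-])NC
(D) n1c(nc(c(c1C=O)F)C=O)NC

A

[NX3;H2][#6] describes a trivalent nitrogen with two H attached to carbon (a primary amine).
(A) contains a primary amino group (-NH2), which satisfies every atom and bond constraint.
(B) has a nitro group (-[N+](=O)[O-]) but the nitrogen is [N+] with no H, not NX3H2.
(C) has a dimethylamino group (-N(CH3)2) but the nitrogen has H0, not H2.
(D) has an N-methylamino group (-NHCH3) but the nitrogen bears two carbons and only one H (H1), not H2.
So the answer is (A).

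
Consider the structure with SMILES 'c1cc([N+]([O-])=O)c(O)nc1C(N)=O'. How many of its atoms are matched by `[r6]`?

The query [r6] means: r6 matches atoms in a six-membered ring.
Check the 13 heavy atoms by environment: 1× n (aromatic, in 6-ring) → match; 5× c (aromatic, in 6-ring) → match; 1× C (acyclic) → no; 3× O (acyclic) → no; 1× N (acyclic) → no; 1× N (charge +1, acyclic) → no; 1× O (charge -1, acyclic) → no.
Summing the matching environments: 1 + 5 = 6 matching atoms.

6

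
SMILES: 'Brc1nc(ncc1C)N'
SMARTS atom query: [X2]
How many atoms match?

The query [X2] means: any atom with exactly two total connections (bonds + H).
Check the 9 heavy atoms by environment: 2× n (aromatic, X2) → match; 4× c (aromatic, X3) → no; 1× C (X4) → no; 1× N (X3) → no; 1× Br (X1) → no.
That gives 2 matching atoms.

2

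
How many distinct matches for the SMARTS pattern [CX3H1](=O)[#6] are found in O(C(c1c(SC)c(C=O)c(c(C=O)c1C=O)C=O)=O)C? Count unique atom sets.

4

[CX3H1](=O)[#6] is the SMARTS for an aldehyde: an sp2 carbon with one H, double-bonded to O and single-bonded to carbon.
The molecule carries 4 separate instances of an aldehyde (-CHO) meeting every constraint; each maps to a distinct set of atoms, giving 4 matches.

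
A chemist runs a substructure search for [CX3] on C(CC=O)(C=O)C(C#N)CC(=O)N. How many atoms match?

The query [CX3] means: C with X3: aliphatic carbon with exactly 3 total connections.
Check the 13 heavy atoms by environment: 4× C (X4) → no; 3× C (X3) → match; 3× O (X1) → no; 1× C (X2) → no; 1× N (X1) → no; 1× N (X3) → no.
That gives 3 matching atoms.

3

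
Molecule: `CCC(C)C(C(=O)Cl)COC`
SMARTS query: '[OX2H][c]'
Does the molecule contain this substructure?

No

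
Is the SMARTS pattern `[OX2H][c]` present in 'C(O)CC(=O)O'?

The pattern [OX2H][c] describes a hydroxyl oxygen attached to an aromatic carbon — a phenol.
The closest candidate here is a hydroxyl group (-OH), but the -OH is on an aliphatic carbon, not an aromatic c. No other fragment satisfies the full query, so there is no match.

No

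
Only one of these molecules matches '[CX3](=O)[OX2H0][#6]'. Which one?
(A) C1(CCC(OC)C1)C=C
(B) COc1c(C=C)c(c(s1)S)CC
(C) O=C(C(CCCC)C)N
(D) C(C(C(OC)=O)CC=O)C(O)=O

[CX3](=O)[OX2H0][#6] describes a carbonyl carbon bonded to an oxygen that is itself bonded to carbon (no H on that O) (an ester).
(A) has a methoxy ether (-OCH3) but the ether oxygen is not adjacent to a C=O carbon.
(B) has a methoxy ether (-OCH3) but the ether oxygen is not adjacent to a C=O carbon.
(C) has a primary amide (-C(=O)NH2) but the carbonyl is bonded to N, not to an O-C linkage.
(D) contains a methyl-ester group (-C(=O)OCH3), which satisfies every atom and bond constraint.
So the answer is (D).

D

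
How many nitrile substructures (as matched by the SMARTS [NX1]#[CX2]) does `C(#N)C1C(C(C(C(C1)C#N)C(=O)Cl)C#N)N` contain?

3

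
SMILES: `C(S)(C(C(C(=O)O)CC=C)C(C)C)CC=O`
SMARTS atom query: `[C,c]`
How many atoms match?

The query [C,c] means: comma = OR; matches aliphatic or aromatic carbon — same as #6.
Check the 16 heavy atoms by environment: 12× C → match; 3× O → no; 1× S → no.
That gives 12 matching atoms.

12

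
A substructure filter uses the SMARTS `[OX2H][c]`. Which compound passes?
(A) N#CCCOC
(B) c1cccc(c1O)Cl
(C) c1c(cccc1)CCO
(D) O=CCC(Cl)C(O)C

B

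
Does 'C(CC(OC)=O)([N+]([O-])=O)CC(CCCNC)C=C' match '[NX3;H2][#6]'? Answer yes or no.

The pattern [NX3;H2][#6] describes a trivalent nitrogen with two H attached to carbon — a primary amine.
The closest candidate here is a nitro group (-[N+](=O)[O-]), but the nitrogen is [N+] with no H, not NX3H2. No other fragment satisfies the full query, so there is no match.

No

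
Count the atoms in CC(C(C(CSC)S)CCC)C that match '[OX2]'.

0

The query [OX2] means: aliphatic oxygen with two total connections — ether, hydroxyl, or ester single-bond O.
Check the 12 heavy atoms by environment: 10× C (X4) → no; 2× S (X2) → no.
No environment satisfies the query, so 0 matching atoms.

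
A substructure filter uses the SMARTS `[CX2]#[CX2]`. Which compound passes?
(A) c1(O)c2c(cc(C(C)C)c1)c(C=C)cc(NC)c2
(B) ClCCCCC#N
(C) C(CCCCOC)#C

[CX2]#[CX2] describes a carbon-carbon triple bond (an alkyne).
(A) has a vinyl group (-CH=CH2) but the C=C is a double bond; both carbons are CX3, not CX2.
(B) has a nitrile (-C#N) but the triple bond is C#N, not C#C.
(C) contains an ethynyl group (-C#CH), which satisfies every atom and bond constraint.
So the answer is (C).

C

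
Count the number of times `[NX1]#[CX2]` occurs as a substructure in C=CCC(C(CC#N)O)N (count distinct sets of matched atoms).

1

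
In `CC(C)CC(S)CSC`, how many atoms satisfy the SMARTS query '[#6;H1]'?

2

The query [#6;H1] means: any carbon bearing exactly one hydrogen.
Check the 9 heavy atoms by environment: 2× C (H2) → no; 2× C (H1) → match; 1× S (H1) → no; 1× S (H0) → no; 3× C (H3) → no.
That gives 2 matching atoms.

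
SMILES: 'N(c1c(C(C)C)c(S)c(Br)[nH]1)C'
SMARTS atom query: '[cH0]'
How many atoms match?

4

Check the 12 heavy atoms by environment: 1× n (aromatic, H1) → no; 4× c (aromatic, H0) → match; 1× N (H1) → no; 3× C (H3) → no; 1× S (H1) → no; 1× C (H1) → no; 1× Br (H0) → no.
That gives 4 matching atoms.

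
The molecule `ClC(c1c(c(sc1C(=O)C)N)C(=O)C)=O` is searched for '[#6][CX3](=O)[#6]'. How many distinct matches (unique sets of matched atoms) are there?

2

[#6][CX3](=O)[#6] is the SMARTS for a ketone: a carbonyl carbon (no H) flanked by two carbons.
The molecule carries 2 separate instances of an acetyl/ketone group (-C(=O)CH3) meeting every constraint; each maps to a distinct set of atoms, giving 2 matches.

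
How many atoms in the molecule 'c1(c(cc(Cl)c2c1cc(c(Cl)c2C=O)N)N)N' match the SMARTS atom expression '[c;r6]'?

10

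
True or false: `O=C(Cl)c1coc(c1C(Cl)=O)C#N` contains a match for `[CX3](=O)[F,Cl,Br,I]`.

True

The pattern [CX3](=O)[F,Cl,Br,I] describes a carbonyl carbon bonded to a halogen — an acyl halide.
The molecule carries an acyl chloride (-C(=O)Cl), whose atoms satisfy every constraint of the query, so the pattern matches.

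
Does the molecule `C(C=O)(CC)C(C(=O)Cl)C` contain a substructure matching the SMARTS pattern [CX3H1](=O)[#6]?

The pattern [CX3H1](=O)[#6] describes an sp2 carbon with one H, double-bonded to O and single-bonded to carbon — an aldehyde.
The molecule carries an aldehyde (-CHO), whose atoms satisfy every constraint of the query, so the pattern matches.

Yes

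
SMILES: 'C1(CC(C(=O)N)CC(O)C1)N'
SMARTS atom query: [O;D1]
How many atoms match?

2

Check the 11 heavy atoms by environment: 4× C (D3) → no; 3× C (D2) → no; 2× O (D1) → match; 2× N (D1) → no.
That gives 2 matching atoms.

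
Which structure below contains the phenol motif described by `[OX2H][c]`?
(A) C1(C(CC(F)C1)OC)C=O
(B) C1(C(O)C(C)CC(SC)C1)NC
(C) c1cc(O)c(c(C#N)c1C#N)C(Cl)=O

[OX2H][c] describes a hydroxyl oxygen attached to an aromatic carbon (a phenol).
(A) has a methoxy ether (-OCH3) but the oxygen has H0, not H1.
(B) has a hydroxyl group (-OH) but the -OH is on an aliphatic carbon, not an aromatic c.
(C) contains a hydroxyl group (-OH), which satisfies every atom and bond constraint.
So the answer is (C).

C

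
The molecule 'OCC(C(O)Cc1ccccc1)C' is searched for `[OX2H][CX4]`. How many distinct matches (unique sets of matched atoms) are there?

2

[OX2H][CX4] is the SMARTS for an aliphatic alcohol: a hydroxyl oxygen bound to an sp3 (X4) carbon.
The molecule carries 2 separate instances of a hydroxyl group (-OH) meeting every constraint; each maps to a distinct set of atoms, giving 2 matches.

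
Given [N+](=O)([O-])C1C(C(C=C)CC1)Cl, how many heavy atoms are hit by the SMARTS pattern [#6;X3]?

2

The query [#6;X3] means: any carbon (aromatic or not) with three total connections.
Check the 11 heavy atoms by environment: 5× C (X4) → no; 2× C (X3) → match; 1× N (charge +1, X3) → no; 1× O (charge -1, X1) → no; 1× O (X1) → no; 1× Cl (X1) → no.
That gives 2 matching atoms.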